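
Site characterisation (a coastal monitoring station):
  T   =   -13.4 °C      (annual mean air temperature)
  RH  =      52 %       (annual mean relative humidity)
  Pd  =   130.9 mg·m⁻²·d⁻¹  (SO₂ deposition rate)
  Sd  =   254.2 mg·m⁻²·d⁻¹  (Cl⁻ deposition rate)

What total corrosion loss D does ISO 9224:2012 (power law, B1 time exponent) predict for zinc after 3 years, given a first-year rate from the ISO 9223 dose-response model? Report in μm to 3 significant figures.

D(3) = 1.70 μm

zinc: T≤10 °C ⇒ hinge +0.038·(-13.4−10) = -0.8892
  sulphur-dioxide contribution → 0.4951 μm/a
  chloride contribution → 0.1995 μm/a
  ⇒ r_corr(zinc) = 0.6946 μm/a
Long-term exponent b (ISO 9224 Table 2, B1) = 0.813
  D(3) = 0.6946 × 3^0.813 = 0.6946 × 2.443 = 1.697 μm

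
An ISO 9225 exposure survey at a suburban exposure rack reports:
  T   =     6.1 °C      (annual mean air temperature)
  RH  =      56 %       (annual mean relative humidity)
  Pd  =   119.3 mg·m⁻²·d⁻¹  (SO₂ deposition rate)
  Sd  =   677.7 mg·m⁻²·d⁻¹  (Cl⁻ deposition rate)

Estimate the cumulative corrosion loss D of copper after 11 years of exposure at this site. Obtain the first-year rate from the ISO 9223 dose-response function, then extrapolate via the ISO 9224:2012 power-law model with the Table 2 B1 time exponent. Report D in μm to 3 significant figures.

copper: temperature factor f = +0.126·(-3.9) = -0.4914
  sulphur-dioxide contribution → 0.306 μm/a
  chloride contribution → 0.6032 μm/a
  ⇒ r_corr(copper) = 0.9092 μm/a
Power-law: D(11) = r_corr · 11^0.667
  D(11) = 0.9092 × 11^0.667 = 0.9092 × 4.95 = 4.5 μm

D(11) = 4.50 μm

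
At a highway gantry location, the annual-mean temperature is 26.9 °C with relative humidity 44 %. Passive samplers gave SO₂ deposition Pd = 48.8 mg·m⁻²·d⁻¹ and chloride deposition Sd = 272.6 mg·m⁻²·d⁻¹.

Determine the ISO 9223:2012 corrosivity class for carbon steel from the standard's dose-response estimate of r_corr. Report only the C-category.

carbon steel: T>10 °C ⇒ hinge -0.054·(26.9−10) = -0.9126
  Pd branch = 1.77·Pd^0.52·e^(0.02·RH+f) = 12.94 μm/a
  Cl⁻ term: 0.102·272.6^0.62·exp(0.033·44+0.04·26.9) = 41.35
  sum: 12.94 + 41.35 → r_corr = 54.29 μm/a
Category bounds: 50…80 μm/a bracket r_corr ⇒ C4

C4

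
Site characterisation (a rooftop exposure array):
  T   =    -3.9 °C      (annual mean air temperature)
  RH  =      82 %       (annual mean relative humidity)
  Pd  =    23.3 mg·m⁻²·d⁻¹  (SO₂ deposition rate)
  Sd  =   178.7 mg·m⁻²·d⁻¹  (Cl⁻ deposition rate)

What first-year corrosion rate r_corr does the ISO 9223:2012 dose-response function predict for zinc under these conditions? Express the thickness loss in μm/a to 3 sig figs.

r_corr = 1.79 μm/a

zinc: f(T) = +0.038·(T−10) [T≤10 °C] = -0.5282
  SO₂ term: 0.0129·23.3^0.44·exp(0.046·82-0.5282) = 1.321
  Cl⁻ term: 0.0175·178.7^0.57·exp(0.008·82+0.085·-3.9) = 0.4652
  r_corr = 1.321 + 0.4652 = 1.787 μm/a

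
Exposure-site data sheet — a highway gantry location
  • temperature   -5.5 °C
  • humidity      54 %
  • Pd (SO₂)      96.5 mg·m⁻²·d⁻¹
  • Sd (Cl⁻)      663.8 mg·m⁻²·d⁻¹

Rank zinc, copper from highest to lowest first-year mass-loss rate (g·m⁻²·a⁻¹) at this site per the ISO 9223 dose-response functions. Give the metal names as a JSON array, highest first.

["zinc", "copper"]

zinc: T≤10 °C ⇒ hinge +0.038·(-5.5−10) = -0.5890
  Pd branch = 0.0129·Pd^0.44·e^(0.046·RH+f) = 0.6409 μm/a
  Sd branch = 0.0175·Sd^0.57·e^(0.008·RH+0.085·T) = 0.6858 μm/a
  r_corr = 0.6409 + 0.6858 = 1.327 μm/a
  mass loss = 1.327 μm/a × 7.14 g/cm³ = 9.472 g·m⁻²·a⁻¹
copper: T≤10 °C ⇒ hinge +0.126·(-5.5−10) = -1.9530
  SO₂ term: 0.0053·96.5^0.26·exp(0.059·54-1.9530) = 0.05967
  Cl⁻ term: 0.01025·663.8^0.27·exp(0.036·54+0.049·-5.5) = 0.3162
  sum: 0.05967 + 0.3162 → r_corr = 0.3758 μm/a
  mass loss = 0.3758 μm/a × 8.96 g/cm³ = 3.367 g·m⁻²·a⁻¹
Ordering by g·m⁻²·a⁻¹: zinc (9.47) > copper (3.37)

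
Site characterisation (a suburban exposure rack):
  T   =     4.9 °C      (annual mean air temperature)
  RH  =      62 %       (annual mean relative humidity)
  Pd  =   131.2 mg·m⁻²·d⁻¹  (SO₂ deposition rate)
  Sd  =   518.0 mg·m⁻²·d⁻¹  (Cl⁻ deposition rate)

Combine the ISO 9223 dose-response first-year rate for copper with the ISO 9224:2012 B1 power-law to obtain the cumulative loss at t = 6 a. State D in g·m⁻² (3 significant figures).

copper: temperature factor f = +0.126·(-5.1) = -0.6426
  Pd branch = 0.0053·Pd^0.26·e^(0.059·RH+f) = 0.3842 μm/a
  Sd branch = 0.01025·Sd^0.27·e^(0.036·RH+0.049·T) = 0.6565 μm/a
  sum: 0.3842 + 0.6565 → r_corr = 1.041 μm/a
Power-law: D(6) = r_corr · 6^0.667
  D(6) = 1.041 × 6^0.667 = 1.041 × 3.304 = 3.438 μm
  Mass loss = 3.438 μm × 8.96 g/cm³ = 30.81 g·m⁻²

D(6) = 30.8 g·m⁻²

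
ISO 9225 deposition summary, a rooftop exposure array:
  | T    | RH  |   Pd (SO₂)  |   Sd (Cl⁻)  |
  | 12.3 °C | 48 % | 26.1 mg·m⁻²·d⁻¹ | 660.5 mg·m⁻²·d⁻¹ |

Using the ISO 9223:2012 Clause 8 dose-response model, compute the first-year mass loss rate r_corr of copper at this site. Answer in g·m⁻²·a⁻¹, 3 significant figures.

copper: f(T) = -0.080·(T−10) [T>10 °C] = -0.1840
  sulphur-dioxide contribution → 0.1748 μm/a
  chloride contribution → 0.6086 μm/a
  ⇒ r_corr(copper) = 0.7834 μm/a
Convert to mass loss: 0.7834 μm/a × 8.96 g/cm³ = 7.019 g·m⁻²·a⁻¹

r_corr = 7.02 g·m⁻²·a⁻¹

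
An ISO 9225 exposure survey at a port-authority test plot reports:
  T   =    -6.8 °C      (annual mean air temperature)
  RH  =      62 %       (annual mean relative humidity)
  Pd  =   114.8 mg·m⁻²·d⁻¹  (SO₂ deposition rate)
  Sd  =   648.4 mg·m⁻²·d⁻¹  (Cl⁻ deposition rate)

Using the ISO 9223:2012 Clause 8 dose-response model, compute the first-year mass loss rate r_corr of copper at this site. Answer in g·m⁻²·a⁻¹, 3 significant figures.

r_corr = 4.28 g·m⁻²·a⁻¹

copper: temperature factor f = +0.126·(-16.8) = -2.1168
  Pd branch = 0.0053·Pd^0.26·e^(0.059·RH+f) = 0.08496 μm/a
  Sd branch = 0.01025·Sd^0.27·e^(0.036·RH+0.049·T) = 0.3932 μm/a
  r_corr = 0.08496 + 0.3932 = 0.4781 μm/a
Convert to mass loss: 0.4781 μm/a × 8.96 g/cm³ = 4.284 g·m⁻²·a⁻¹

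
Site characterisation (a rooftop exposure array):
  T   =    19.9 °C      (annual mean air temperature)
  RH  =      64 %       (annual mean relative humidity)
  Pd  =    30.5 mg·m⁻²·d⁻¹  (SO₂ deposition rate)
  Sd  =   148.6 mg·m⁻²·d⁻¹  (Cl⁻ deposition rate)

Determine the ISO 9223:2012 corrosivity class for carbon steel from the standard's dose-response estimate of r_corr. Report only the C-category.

C4

carbon steel: temperature factor f = -0.054·(9.9) = -0.5346
  Pd branch = 1.77·Pd^0.52·e^(0.02·RH+f) = 22.06 μm/a
  Sd branch = 0.102·Sd^0.62·e^(0.033·RH+0.04·T) = 41.51 μm/a
  sum: 22.06 + 41.51 → r_corr = 63.57 μm/a
ISO 9223 Table 2 (carbon steel): 50 < 63.6 ≤ 80 μm/a ⇒ C4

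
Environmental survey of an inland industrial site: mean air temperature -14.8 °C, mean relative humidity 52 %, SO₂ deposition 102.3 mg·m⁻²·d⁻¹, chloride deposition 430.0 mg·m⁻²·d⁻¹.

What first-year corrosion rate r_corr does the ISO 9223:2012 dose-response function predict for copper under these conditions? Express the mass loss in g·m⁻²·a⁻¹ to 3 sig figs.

r_corr = 1.64 g·m⁻²·a⁻¹

copper: f(T) = +0.126·(T−10) [T≤10 °C] = -3.1248
  Pd branch = 0.0053·Pd^0.26·e^(0.059·RH+f) = 0.01668 μm/a
  Cl⁻ term: 0.01025·430.0^0.27·exp(0.036·52+0.049·-14.8) = 0.1659
  sum: 0.01668 + 0.1659 → r_corr = 0.1826 μm/a
Convert to mass loss: 0.1826 μm/a × 8.96 g/cm³ = 1.636 g·m⁻²·a⁻¹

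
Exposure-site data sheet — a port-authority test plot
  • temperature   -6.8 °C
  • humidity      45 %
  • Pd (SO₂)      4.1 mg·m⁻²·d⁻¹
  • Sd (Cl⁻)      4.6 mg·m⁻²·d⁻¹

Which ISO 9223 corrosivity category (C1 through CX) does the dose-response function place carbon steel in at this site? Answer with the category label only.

C2

carbon steel: T≤10 °C ⇒ hinge +0.150·(-6.8−10) = -2.5200
  sulphur-dioxide contribution → 0.7296 μm/a
  chloride contribution → 0.8837 μm/a
  ⇒ r_corr(carbon steel) = 1.613 μm/a
1.61 μm/a falls in (1.3, 25] for carbon steel → category C2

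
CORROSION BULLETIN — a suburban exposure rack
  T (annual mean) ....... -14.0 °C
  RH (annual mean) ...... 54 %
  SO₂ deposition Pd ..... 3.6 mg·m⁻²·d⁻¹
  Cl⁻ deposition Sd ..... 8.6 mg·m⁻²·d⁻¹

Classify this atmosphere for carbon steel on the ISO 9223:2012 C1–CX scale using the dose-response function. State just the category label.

carbon steel: f(T) = +0.150·(T−10) [T≤10 °C] = -3.6000
  sulphur-dioxide contribution → 0.2772 μm/a
  chloride contribution → 1.314 μm/a
  ⇒ r_corr(carbon steel) = 1.592 μm/a
ISO 9223 Table 2 (carbon steel): 1.3 < 1.59 ≤ 25 μm/a ⇒ C2

C2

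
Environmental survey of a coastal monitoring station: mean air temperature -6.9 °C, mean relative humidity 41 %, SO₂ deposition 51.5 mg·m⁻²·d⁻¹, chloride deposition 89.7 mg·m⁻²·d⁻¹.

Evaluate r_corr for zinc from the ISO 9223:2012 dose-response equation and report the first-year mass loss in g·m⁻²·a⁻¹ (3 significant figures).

r_corr = 3.06 g·m⁻²·a⁻¹

zinc: T≤10 °C ⇒ hinge +0.038·(-6.9−10) = -0.6422
  sulphur-dioxide contribution → 0.2535 μm/a
  chloride contribution → 0.1753 μm/a
  ⇒ r_corr(zinc) = 0.4288 μm/a
Convert to mass loss: 0.4288 μm/a × 7.14 g/cm³ = 3.062 g·m⁻²·a⁻¹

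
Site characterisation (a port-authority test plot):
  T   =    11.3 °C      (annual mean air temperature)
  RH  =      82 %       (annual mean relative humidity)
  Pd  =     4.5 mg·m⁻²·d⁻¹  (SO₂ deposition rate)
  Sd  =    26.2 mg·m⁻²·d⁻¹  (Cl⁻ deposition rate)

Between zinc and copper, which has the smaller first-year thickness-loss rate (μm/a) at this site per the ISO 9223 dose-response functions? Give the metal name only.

zinc

zinc: T>10 °C ⇒ hinge -0.071·(11.3−10) = -0.0923
  sulphur-dioxide contribution → 0.991 μm/a
  chloride contribution → 0.5669 μm/a
  ⇒ r_corr(zinc) = 1.558 μm/a
copper: f(T) = -0.080·(T−10) [T>10 °C] = -0.1040
  sulphur-dioxide contribution → 0.8914 μm/a
  chloride contribution → 0.8245 μm/a
  total first-year rate 1.716 μm/a
Ordering by μm/a: copper (1.72) > zinc (1.56)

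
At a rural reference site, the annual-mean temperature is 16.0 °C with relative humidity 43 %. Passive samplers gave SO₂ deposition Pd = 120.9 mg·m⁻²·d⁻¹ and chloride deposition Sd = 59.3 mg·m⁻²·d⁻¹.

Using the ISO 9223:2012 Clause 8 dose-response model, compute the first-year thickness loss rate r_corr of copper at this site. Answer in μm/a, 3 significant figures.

copper: temperature factor f = -0.080·(6.0) = -0.4800
  sulphur-dioxide contribution → 0.1442 μm/a
  chloride contribution → 0.3179 μm/a
  total first-year rate 0.4621 μm/a

r_corr = 0.462 μm/a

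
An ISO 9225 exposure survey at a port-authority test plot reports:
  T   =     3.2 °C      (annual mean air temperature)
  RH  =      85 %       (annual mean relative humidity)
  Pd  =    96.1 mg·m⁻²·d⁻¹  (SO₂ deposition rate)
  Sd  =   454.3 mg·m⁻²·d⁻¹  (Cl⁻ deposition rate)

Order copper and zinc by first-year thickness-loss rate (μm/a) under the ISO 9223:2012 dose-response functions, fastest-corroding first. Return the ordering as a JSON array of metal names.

copper: T≤10 °C ⇒ hinge +0.126·(3.2−10) = -0.8568
  SO₂ term: 0.0053·96.1^0.26·exp(0.059·85-0.8568) = 1.111
  Cl⁻ term: 0.01025·454.3^0.27·exp(0.036·85+0.049·3.2) = 1.334
  sum: 1.111 + 1.334 → r_corr = 2.445 μm/a
zinc: temperature factor f = +0.038·(-6.8) = -0.2584
  SO₂ term: 0.0129·96.1^0.44·exp(0.046·85-0.2584) = 3.706
  Sd branch = 0.0175·Sd^0.57·e^(0.008·RH+0.085·T) = 1.483 μm/a
  sum: 3.706 + 1.483 → r_corr = 5.189 μm/a
Ordering by μm/a: zinc (5.19) > copper (2.45)

["zinc", "copper"]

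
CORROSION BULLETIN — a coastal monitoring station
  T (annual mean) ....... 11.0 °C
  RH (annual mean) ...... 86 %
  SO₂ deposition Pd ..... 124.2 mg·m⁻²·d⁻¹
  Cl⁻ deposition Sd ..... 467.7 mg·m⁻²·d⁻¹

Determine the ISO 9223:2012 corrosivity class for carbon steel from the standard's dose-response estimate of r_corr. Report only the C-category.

CX

carbon steel: T>10 °C ⇒ hinge -0.054·(11.0−10) = -0.0540
  Pd branch = 1.77·Pd^0.52·e^(0.02·RH+f) = 114.9 μm/a
  Cl⁻ term: 0.102·467.7^0.62·exp(0.033·86+0.04·11.0) = 122.3
  sum: 114.9 + 122.3 → r_corr = 237.3 μm/a
Category bounds: 200…700 μm/a bracket r_corr ⇒ CX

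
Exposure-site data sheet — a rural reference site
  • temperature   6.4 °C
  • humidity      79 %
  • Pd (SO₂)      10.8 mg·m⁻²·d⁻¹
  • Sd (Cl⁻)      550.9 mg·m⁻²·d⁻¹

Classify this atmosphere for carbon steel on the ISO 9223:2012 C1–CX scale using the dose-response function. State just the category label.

carbon steel: T≤10 °C ⇒ hinge +0.150·(6.4−10) = -0.5400
  sulphur-dioxide contribution → 17.26 μm/a
  chloride contribution → 89.42 μm/a
  total first-year rate 106.7 μm/a
Category bounds: 80…200 μm/a bracket r_corr ⇒ C5

C5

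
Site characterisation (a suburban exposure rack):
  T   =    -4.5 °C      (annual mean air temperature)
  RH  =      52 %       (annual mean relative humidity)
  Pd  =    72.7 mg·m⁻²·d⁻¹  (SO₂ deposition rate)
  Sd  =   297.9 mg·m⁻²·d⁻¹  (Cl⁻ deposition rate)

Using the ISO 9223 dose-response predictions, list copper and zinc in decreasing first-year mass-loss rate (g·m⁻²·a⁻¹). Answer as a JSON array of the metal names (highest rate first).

copper: f(T) = +0.126·(T−10) [T≤10 °C] = -1.8270
  sulphur-dioxide contribution → 0.05588 μm/a
  chloride contribution → 0.2489 μm/a
  total first-year rate 0.3047 μm/a
  mass loss = 0.3047 μm/a × 8.96 g/cm³ = 2.73 g·m⁻²·a⁻¹
zinc: T≤10 °C ⇒ hinge +0.038·(-4.5−10) = -0.5510
  sulphur-dioxide contribution → 0.536 μm/a
  chloride contribution → 0.4654 μm/a
  total first-year rate 1.001 μm/a
  mass loss = 1.001 μm/a × 7.14 g/cm³ = 7.15 g·m⁻²·a⁻¹
Ordering by g·m⁻²·a⁻¹: zinc (7.15) > copper (2.73)

["zinc", "copper"]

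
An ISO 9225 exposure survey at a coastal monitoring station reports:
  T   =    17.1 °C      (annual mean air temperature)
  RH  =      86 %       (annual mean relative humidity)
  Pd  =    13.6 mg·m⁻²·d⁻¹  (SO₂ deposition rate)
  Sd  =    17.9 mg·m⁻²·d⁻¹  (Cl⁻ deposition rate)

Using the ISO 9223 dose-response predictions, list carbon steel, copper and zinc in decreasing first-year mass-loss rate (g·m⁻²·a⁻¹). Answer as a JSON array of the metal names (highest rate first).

["carbon steel", "copper", "zinc"]

carbon steel: T>10 °C ⇒ hinge -0.054·(17.1−10) = -0.3834
  SO₂ term: 1.77·13.6^0.52·exp(0.02·86-0.3834) = 26.18
  Cl⁻ term: 0.102·17.9^0.62·exp(0.033·86+0.04·17.1) = 20.65
  sum: 26.18 + 20.65 → r_corr = 46.83 μm/a
  mass loss = 46.83 μm/a × 7.85 g/cm³ = 367.6 g·m⁻²·a⁻¹
copper: T>10 °C ⇒ hinge -0.080·(17.1−10) = -0.5680
  Pd branch = 0.0053·Pd^0.26·e^(0.059·RH+f) = 0.9461 μm/a
  Sd branch = 0.01025·Sd^0.27·e^(0.036·RH+0.049·T) = 1.141 μm/a
  sum: 0.9461 + 1.141 → r_corr = 2.088 μm/a
  mass loss = 2.088 μm/a × 8.96 g/cm³ = 18.7 g·m⁻²·a⁻¹
zinc: temperature factor f = -0.071·(7.1) = -0.5041
  Pd branch = 0.0129·Pd^0.44·e^(0.046·RH+f) = 1.284 μm/a
  Sd branch = 0.0175·Sd^0.57·e^(0.008·RH+0.085·T) = 0.7713 μm/a
  r_corr = 1.284 + 0.7713 = 2.055 μm/a
  mass loss = 2.055 μm/a × 7.14 g/cm³ = 14.67 g·m⁻²·a⁻¹
Ordering by g·m⁻²·a⁻¹: carbon steel (368) > copper (18.7) > zinc (14.7)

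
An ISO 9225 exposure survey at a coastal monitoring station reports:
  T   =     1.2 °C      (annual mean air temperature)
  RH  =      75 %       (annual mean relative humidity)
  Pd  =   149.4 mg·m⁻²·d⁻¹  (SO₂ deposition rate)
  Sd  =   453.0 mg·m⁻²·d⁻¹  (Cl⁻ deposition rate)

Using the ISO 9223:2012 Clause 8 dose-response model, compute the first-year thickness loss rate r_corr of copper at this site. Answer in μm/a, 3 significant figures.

copper: f(T) = +0.126·(T−10) [T≤10 °C] = -1.1088
  sulphur-dioxide contribution → 0.5368 μm/a
  chloride contribution → 0.8433 μm/a
  total first-year rate 1.38 μm/a

r_corr = 1.38 μm/a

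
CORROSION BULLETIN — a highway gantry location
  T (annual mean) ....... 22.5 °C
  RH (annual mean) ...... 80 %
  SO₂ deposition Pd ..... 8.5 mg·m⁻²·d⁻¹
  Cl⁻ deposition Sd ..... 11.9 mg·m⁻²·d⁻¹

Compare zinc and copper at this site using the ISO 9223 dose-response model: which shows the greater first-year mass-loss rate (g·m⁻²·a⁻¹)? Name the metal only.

zinc: temperature factor f = -0.071·(12.5) = -0.8875
  sulphur-dioxide contribution → 0.5399 μm/a
  chloride contribution → 0.9218 μm/a
  ⇒ r_corr(zinc) = 1.462 μm/a
  mass loss = 1.462 μm/a × 7.14 g/cm³ = 10.44 g·m⁻²·a⁻¹
copper: f(T) = -0.080·(T−10) [T>10 °C] = -1.0000
  sulphur-dioxide contribution → 0.3815 μm/a
  chloride contribution → 1.073 μm/a
  ⇒ r_corr(copper) = 1.455 μm/a
  mass loss = 1.455 μm/a × 8.96 g/cm³ = 13.03 g·m⁻²·a⁻¹
Ordering by g·m⁻²·a⁻¹: copper (13) > zinc (10.4)

copper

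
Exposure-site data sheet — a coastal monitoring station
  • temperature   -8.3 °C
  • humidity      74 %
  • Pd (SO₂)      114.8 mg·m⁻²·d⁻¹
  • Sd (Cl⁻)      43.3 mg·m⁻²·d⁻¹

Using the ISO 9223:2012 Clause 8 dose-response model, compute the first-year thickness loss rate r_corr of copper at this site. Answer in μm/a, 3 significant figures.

r_corr = 0.414 μm/a

copper: temperature factor f = +0.126·(-18.3) = -2.3058
  sulphur-dioxide contribution → 0.1428 μm/a
  chloride contribution → 0.271 μm/a
  total first-year rate 0.4137 μm/a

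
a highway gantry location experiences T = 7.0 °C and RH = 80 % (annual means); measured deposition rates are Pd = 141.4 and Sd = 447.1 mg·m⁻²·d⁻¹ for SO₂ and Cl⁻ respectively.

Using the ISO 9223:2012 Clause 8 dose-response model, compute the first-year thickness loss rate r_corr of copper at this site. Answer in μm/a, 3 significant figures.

r_corr = 2.81 μm/a

copper: temperature factor f = +0.126·(-3.0) = -0.3780
  SO₂ term: 0.0053·141.4^0.26·exp(0.059·80-0.3780) = 1.476
  Cl⁻ term: 0.01025·447.1^0.27·exp(0.036·80+0.049·7.0) = 1.337
  r_corr = 1.476 + 1.337 = 2.813 μm/a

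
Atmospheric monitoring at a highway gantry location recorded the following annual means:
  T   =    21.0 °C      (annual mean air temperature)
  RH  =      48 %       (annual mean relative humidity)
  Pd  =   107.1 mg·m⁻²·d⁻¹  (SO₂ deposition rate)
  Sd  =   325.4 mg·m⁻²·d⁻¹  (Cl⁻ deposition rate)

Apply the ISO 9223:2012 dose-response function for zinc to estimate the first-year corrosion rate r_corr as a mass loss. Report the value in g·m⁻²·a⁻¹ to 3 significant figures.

zinc: f(T) = -0.071·(T−10) [T>10 °C] = -0.7810
  Pd branch = 0.0129·Pd^0.44·e^(0.046·RH+f) = 0.4202 μm/a
  Cl⁻ term: 0.0175·325.4^0.57·exp(0.008·48+0.085·21.0) = 4.141
  sum: 0.4202 + 4.141 → r_corr = 4.561 μm/a
Convert to mass loss: 4.561 μm/a × 7.14 g/cm³ = 32.57 g·m⁻²·a⁻¹

r_corr = 32.6 g·m⁻²·a⁻¹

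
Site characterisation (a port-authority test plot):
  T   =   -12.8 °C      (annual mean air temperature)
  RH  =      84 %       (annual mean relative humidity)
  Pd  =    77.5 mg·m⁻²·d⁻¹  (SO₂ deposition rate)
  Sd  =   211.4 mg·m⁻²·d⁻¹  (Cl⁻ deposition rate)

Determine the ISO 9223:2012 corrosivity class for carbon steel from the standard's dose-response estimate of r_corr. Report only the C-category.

carbon steel: f(T) = +0.150·(T−10) [T≤10 °C] = -3.4200
  Pd branch = 1.77·Pd^0.52·e^(0.02·RH+f) = 2.984 μm/a
  Cl⁻ term: 0.102·211.4^0.62·exp(0.033·84+0.04·-12.8) = 27.02
  sum: 2.984 + 27.02 → r_corr = 30 μm/a
ISO 9223 Table 2 (carbon steel): 25 < 30 ≤ 50 μm/a ⇒ C3

C3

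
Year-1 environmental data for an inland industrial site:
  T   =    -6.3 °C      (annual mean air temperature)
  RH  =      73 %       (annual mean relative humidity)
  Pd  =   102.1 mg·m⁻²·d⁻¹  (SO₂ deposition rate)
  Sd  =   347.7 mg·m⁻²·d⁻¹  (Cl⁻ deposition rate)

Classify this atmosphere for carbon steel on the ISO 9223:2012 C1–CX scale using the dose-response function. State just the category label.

carbon steel: f(T) = +0.150·(T−10) [T≤10 °C] = -2.4450
  SO₂ term: 1.77·102.1^0.52·exp(0.02·73-2.4450) = 7.326
  Cl⁻ term: 0.102·347.7^0.62·exp(0.033·73+0.04·-6.3) = 33.18
  r_corr = 7.326 + 33.18 = 40.51 μm/a
Category bounds: 25…50 μm/a bracket r_corr ⇒ C3

C3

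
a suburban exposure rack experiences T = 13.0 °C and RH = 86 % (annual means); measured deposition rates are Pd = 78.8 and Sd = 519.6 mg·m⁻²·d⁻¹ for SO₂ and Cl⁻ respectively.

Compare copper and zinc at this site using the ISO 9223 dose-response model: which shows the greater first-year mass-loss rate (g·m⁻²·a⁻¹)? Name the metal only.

copper: T>10 °C ⇒ hinge -0.080·(13.0−10) = -0.2400
  SO₂ term: 0.0053·78.8^0.26·exp(0.059·86-0.2400) = 2.074
  Sd branch = 0.01025·Sd^0.27·e^(0.036·RH+0.049·T) = 2.318 μm/a
  r_corr = 2.074 + 2.318 = 4.392 μm/a
  mass loss = 4.392 μm/a × 8.96 g/cm³ = 39.35 g·m⁻²·a⁻¹
zinc: f(T) = -0.071·(T−10) [T>10 °C] = -0.2130
  SO₂ term: 0.0129·78.8^0.44·exp(0.046·86-0.2130) = 3.721
  Cl⁻ term: 0.0175·519.6^0.57·exp(0.008·86+0.085·13.0) = 3.712
  sum: 3.721 + 3.712 → r_corr = 7.433 μm/a
  mass loss = 7.433 μm/a × 7.14 g/cm³ = 53.07 g·m⁻²·a⁻¹
Ordering by g·m⁻²·a⁻¹: zinc (53.1) > copper (39.4)

zinc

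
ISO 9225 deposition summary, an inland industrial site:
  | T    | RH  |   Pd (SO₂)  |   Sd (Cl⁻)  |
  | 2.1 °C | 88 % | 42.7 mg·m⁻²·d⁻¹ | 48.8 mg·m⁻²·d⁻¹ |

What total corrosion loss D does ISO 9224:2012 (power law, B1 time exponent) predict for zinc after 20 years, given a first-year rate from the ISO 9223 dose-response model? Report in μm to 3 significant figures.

D(20) = 37.0 μm

zinc: f(T) = +0.038·(T−10) [T≤10 °C] = -0.3002
  sulphur-dioxide contribution → 2.855 μm/a
  chloride contribution → 0.3879 μm/a
  total first-year rate 3.243 μm/a
Power-law: D(20) = r_corr · 20^0.813
  D(20) = 3.243 × 20^0.813 = 3.243 × 11.42 = 37.04 μm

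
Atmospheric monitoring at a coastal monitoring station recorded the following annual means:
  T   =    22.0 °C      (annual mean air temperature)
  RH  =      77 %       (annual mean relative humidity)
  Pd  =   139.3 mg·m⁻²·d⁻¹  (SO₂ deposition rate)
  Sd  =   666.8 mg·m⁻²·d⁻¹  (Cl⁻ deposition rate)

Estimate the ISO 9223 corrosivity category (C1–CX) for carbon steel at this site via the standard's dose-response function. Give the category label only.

CX

carbon steel: T>10 °C ⇒ hinge -0.054·(22.0−10) = -0.6480
  SO₂ term: 1.77·139.3^0.52·exp(0.02·77-0.6480) = 56.26
  Cl⁻ term: 0.102·666.8^0.62·exp(0.033·77+0.04·22.0) = 175.9
  sum: 56.26 + 175.9 → r_corr = 232.1 μm/a
Category bounds: 200…700 μm/a bracket r_corr ⇒ CX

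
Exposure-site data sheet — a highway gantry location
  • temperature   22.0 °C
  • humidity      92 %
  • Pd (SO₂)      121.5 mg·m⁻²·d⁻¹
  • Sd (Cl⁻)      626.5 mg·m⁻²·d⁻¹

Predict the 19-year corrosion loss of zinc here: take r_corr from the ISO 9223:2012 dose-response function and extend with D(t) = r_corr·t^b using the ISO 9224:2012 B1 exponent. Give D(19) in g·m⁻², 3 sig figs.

zinc: f(T) = -0.071·(T−10) [T>10 °C] = -0.8520
  SO₂ term: 0.0129·121.5^0.44·exp(0.046·92-0.8520) = 3.131
  Sd branch = 0.0175·Sd^0.57·e^(0.008·RH+0.085·T) = 9.312 μm/a
  r_corr = 3.131 + 9.312 = 12.44 μm/a
ISO 9224: D(t) = r_corr · t^b with b = 0.813 (zinc, B1)
  D(19) = 12.44 × 19^0.813 = 12.44 × 10.96 = 136.3 μm
  Mass loss = 136.3 μm × 7.14 g/cm³ = 973.3 g·m⁻²

D(19) = 973 g·m⁻²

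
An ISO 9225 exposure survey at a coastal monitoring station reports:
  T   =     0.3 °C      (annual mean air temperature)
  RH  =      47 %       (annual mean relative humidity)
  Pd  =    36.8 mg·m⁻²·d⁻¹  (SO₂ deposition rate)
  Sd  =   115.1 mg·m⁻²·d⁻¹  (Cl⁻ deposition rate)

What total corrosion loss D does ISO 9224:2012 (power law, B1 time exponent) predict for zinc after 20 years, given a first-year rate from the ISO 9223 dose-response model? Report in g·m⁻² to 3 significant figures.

D(20) = 62.8 g·m⁻²

zinc: temperature factor f = +0.038·(-9.7) = -0.3686
  SO₂ term: 0.0129·36.8^0.44·exp(0.046·47-0.3686) = 0.3788
  Cl⁻ term: 0.0175·115.1^0.57·exp(0.008·47+0.085·0.3) = 0.391
  sum: 0.3788 + 0.391 → r_corr = 0.7699 μm/a
Power-law: D(20) = r_corr · 20^0.813
  D(20) = 0.7699 × 20^0.813 = 0.7699 × 11.42 = 8.793 μm
  Mass loss = 8.793 μm × 7.14 g/cm³ = 62.78 g·m⁻²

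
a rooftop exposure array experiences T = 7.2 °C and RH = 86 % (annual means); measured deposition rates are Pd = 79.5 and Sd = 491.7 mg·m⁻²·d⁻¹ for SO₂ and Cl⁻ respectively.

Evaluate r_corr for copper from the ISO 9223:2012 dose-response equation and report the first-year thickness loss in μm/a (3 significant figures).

r_corr = 3.58 μm/a

copper: temperature factor f = +0.126·(-2.8) = -0.3528
  SO₂ term: 0.0053·79.5^0.26·exp(0.059·86-0.3528) = 1.857
  Sd branch = 0.01025·Sd^0.27·e^(0.036·RH+0.049·T) = 1.719 μm/a
  r_corr = 1.857 + 1.719 = 3.576 μm/a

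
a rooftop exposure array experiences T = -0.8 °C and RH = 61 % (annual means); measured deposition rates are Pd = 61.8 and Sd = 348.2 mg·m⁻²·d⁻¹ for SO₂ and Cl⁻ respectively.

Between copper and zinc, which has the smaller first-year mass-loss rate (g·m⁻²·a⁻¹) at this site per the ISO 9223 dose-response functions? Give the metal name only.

copper: f(T) = +0.126·(T−10) [T≤10 °C] = -1.3608
  SO₂ term: 0.0053·61.8^0.26·exp(0.059·61-1.3608) = 0.1452
  Cl⁻ term: 0.01025·348.2^0.27·exp(0.036·61+0.049·-0.8) = 0.4302
  sum: 0.1452 + 0.4302 → r_corr = 0.5754 μm/a
  mass loss = 0.5754 μm/a × 8.96 g/cm³ = 5.156 g·m⁻²·a⁻¹
zinc: temperature factor f = +0.038·(-10.8) = -0.4104
  Pd branch = 0.0129·Pd^0.44·e^(0.046·RH+f) = 0.869 μm/a
  Cl⁻ term: 0.0175·348.2^0.57·exp(0.008·61+0.085·-0.8) = 0.7487
  r_corr = 0.869 + 0.7487 = 1.618 μm/a
  mass loss = 1.618 μm/a × 7.14 g/cm³ = 11.55 g·m⁻²·a⁻¹
Ordering by g·m⁻²·a⁻¹: zinc (11.6) > copper (5.16)

copper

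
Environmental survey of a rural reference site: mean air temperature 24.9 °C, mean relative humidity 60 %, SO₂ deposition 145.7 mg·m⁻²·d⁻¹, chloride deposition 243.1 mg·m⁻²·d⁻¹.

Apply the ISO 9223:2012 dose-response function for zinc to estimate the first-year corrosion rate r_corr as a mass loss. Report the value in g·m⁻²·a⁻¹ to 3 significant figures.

r_corr = 42.9 g·m⁻²·a⁻¹

zinc: T>10 °C ⇒ hinge -0.071·(24.9−10) = -1.0579
  Pd branch = 0.0129·Pd^0.44·e^(0.046·RH+f) = 0.6335 μm/a
  Cl⁻ term: 0.0175·243.1^0.57·exp(0.008·60+0.085·24.9) = 5.378
  r_corr = 0.6335 + 5.378 = 6.011 μm/a
Convert to mass loss: 6.011 μm/a × 7.14 g/cm³ = 42.92 g·m⁻²·a⁻¹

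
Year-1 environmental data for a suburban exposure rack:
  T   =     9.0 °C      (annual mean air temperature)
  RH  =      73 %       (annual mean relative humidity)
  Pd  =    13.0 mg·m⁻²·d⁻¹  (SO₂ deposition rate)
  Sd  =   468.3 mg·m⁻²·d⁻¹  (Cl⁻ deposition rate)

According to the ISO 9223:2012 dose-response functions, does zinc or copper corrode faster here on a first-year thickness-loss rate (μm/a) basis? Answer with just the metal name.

zinc: temperature factor f = +0.038·(-1.0) = -0.0380
  SO₂ term: 0.0129·13.0^0.44·exp(0.046·73-0.0380) = 1.103
  Sd branch = 0.0175·Sd^0.57·e^(0.008·RH+0.085·T) = 2.244 μm/a
  r_corr = 1.103 + 2.244 = 3.347 μm/a
copper: temperature factor f = +0.126·(-1.0) = -0.1260
  SO₂ term: 0.0053·13.0^0.26·exp(0.059·73-0.1260) = 0.6756
  Sd branch = 0.01025·Sd^0.27·e^(0.036·RH+0.049·T) = 1.16 μm/a
  sum: 0.6756 + 1.16 → r_corr = 1.836 μm/a
Ordering by μm/a: zinc (3.35) > copper (1.84)

zinc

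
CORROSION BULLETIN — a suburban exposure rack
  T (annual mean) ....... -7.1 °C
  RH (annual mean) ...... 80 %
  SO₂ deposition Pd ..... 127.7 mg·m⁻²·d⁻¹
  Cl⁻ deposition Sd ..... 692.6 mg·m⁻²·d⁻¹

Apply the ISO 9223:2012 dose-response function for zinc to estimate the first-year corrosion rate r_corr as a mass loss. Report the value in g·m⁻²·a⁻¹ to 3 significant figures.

r_corr = 21.5 g·m⁻²·a⁻¹

zinc: T≤10 °C ⇒ hinge +0.038·(-7.1−10) = -0.6498
  SO₂ term: 0.0129·127.7^0.44·exp(0.046·80-0.6498) = 2.256
  Cl⁻ term: 0.0175·692.6^0.57·exp(0.008·80+0.085·-7.1) = 0.755
  r_corr = 2.256 + 0.755 = 3.011 μm/a
Convert to mass loss: 3.011 μm/a × 7.14 g/cm³ = 21.5 g·m⁻²·a⁻¹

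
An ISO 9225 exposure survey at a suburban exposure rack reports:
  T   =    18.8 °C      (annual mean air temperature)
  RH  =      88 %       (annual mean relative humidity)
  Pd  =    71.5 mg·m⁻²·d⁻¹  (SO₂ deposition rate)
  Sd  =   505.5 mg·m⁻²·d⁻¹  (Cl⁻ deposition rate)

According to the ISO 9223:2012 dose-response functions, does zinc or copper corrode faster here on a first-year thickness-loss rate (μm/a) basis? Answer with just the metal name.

zinc

zinc: f(T) = -0.071·(T−10) [T>10 °C] = -0.6248
  Pd branch = 0.0129·Pd^0.44·e^(0.046·RH+f) = 2.589 μm/a
  Cl⁻ term: 0.0175·505.5^0.57·exp(0.008·88+0.085·18.8) = 6.08
  sum: 2.589 + 6.08 → r_corr = 8.669 μm/a
copper: T>10 °C ⇒ hinge -0.080·(18.8−10) = -0.7040
  SO₂ term: 0.0053·71.5^0.26·exp(0.059·88-0.7040) = 1.431
  Sd branch = 0.01025·Sd^0.27·e^(0.036·RH+0.049·T) = 3.286 μm/a
  sum: 1.431 + 3.286 → r_corr = 4.716 μm/a
Ordering by μm/a: zinc (8.67) > copper (4.72)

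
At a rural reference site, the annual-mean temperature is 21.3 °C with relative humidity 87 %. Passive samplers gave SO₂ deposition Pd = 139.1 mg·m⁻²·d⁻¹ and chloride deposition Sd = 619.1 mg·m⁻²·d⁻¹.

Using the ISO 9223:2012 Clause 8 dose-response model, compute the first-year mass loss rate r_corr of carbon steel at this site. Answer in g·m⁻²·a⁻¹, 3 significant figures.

r_corr = 2.34e+03 g·m⁻²·a⁻¹

carbon steel: temperature factor f = -0.054·(11.3) = -0.6102
  SO₂ term: 1.77·139.1^0.52·exp(0.02·87-0.6102) = 71.31
  Sd branch = 0.102·Sd^0.62·e^(0.033·RH+0.04·T) = 227.2 μm/a
  sum: 71.31 + 227.2 → r_corr = 298.5 μm/a
Convert to mass loss: 298.5 μm/a × 7.85 g/cm³ = 2343 g·m⁻²·a⁻¹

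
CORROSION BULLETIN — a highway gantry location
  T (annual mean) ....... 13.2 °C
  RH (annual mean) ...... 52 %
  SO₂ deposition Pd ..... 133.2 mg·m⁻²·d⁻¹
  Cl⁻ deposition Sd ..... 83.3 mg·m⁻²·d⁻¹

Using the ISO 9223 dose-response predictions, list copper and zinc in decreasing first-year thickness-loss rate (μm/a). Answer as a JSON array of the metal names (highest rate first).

copper: T>10 °C ⇒ hinge -0.080·(13.2−10) = -0.2560
  sulphur-dioxide contribution → 0.3147 μm/a
  chloride contribution → 0.42 μm/a
  total first-year rate 0.7346 μm/a
zinc: T>10 °C ⇒ hinge -0.071·(13.2−10) = -0.2272
  sulphur-dioxide contribution → 0.9672 μm/a
  chloride contribution → 1.013 μm/a
  ⇒ r_corr(zinc) = 1.981 μm/a
Ordering by μm/a: zinc (1.98) > copper (0.735)

["zinc", "copper"]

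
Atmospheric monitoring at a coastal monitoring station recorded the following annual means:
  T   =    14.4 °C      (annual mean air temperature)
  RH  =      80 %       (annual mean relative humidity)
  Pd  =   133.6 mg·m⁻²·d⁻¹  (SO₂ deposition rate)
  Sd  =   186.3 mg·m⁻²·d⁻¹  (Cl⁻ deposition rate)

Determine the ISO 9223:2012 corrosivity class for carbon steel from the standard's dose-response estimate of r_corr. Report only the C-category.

C5

carbon steel: f(T) = -0.054·(T−10) [T>10 °C] = -0.2376
  Pd branch = 1.77·Pd^0.52·e^(0.02·RH+f) = 88.12 μm/a
  Cl⁻ term: 0.102·186.3^0.62·exp(0.033·80+0.04·14.4) = 64.99
  r_corr = 88.12 + 64.99 = 153.1 μm/a
Category bounds: 80…200 μm/a bracket r_corr ⇒ C5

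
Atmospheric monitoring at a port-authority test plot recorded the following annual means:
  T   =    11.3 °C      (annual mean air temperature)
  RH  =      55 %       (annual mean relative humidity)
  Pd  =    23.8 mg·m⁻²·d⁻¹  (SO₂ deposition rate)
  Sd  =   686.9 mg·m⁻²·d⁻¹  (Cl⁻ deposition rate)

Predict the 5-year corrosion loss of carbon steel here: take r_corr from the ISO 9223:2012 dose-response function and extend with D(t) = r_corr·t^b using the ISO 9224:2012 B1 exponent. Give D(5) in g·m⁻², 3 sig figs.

D(5) = 1.50e+03 g·m⁻²

carbon steel: T>10 °C ⇒ hinge -0.054·(11.3−10) = -0.0702
  SO₂ term: 1.77·23.8^0.52·exp(0.02·55-0.0702) = 25.76
  Sd branch = 0.102·Sd^0.62·e^(0.033·RH+0.04·T) = 56.5 μm/a
  r_corr = 25.76 + 56.5 = 82.26 μm/a
Power-law: D(5) = r_corr · 5^0.523
  D(5) = 82.26 × 5^0.523 = 82.26 × 2.32 = 190.9 μm
  Mass loss = 190.9 μm × 7.85 g/cm³ = 1498 g·m⁻²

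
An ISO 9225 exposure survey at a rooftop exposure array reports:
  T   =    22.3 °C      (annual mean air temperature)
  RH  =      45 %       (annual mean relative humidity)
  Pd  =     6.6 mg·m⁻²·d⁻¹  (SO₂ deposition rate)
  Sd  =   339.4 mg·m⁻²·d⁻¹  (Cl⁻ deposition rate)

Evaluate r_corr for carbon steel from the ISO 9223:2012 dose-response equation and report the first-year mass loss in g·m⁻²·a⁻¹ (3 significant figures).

carbon steel: temperature factor f = -0.054·(12.3) = -0.6642
  SO₂ term: 1.77·6.6^0.52·exp(0.02·45-0.6642) = 5.978
  Sd branch = 0.102·Sd^0.62·e^(0.033·RH+0.04·T) = 40.73 μm/a
  sum: 5.978 + 40.73 → r_corr = 46.71 μm/a
Convert to mass loss: 46.71 μm/a × 7.85 g/cm³ = 366.7 g·m⁻²·a⁻¹

r_corr = 367 g·m⁻²·a⁻¹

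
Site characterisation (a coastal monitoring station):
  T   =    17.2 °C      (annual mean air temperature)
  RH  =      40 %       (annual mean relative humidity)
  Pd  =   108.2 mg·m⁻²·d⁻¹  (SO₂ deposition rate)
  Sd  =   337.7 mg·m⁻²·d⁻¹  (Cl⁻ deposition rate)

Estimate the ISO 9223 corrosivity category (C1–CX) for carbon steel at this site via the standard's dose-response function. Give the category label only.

carbon steel: f(T) = -0.054·(T−10) [T>10 °C] = -0.3888
  Pd branch = 1.77·Pd^0.52·e^(0.02·RH+f) = 30.5 μm/a
  Cl⁻ term: 0.102·337.7^0.62·exp(0.033·40+0.04·17.2) = 28.08
  r_corr = 30.5 + 28.08 = 58.58 μm/a
58.6 μm/a falls in (50, 80] for carbon steel → category C4

C4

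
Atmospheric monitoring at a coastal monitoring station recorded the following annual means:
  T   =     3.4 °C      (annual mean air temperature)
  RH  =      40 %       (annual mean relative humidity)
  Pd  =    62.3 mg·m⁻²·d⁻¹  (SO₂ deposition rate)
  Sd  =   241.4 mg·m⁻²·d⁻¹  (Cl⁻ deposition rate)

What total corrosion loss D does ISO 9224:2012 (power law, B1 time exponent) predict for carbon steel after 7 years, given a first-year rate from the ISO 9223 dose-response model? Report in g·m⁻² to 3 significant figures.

D(7) = 558 g·m⁻²

carbon steel: f(T) = +0.150·(T−10) [T≤10 °C] = -0.9900
  Pd branch = 1.77·Pd^0.52·e^(0.02·RH+f) = 12.55 μm/a
  Cl⁻ term: 0.102·241.4^0.62·exp(0.033·40+0.04·3.4) = 13.13
  sum: 12.55 + 13.13 → r_corr = 25.68 μm/a
ISO 9224: D(t) = r_corr · t^b with b = 0.523 (carbon steel, B1)
  D(7) = 25.68 × 7^0.523 = 25.68 × 2.767 = 71.05 μm
  Mass loss = 71.05 μm × 7.85 g/cm³ = 557.7 g·m⁻²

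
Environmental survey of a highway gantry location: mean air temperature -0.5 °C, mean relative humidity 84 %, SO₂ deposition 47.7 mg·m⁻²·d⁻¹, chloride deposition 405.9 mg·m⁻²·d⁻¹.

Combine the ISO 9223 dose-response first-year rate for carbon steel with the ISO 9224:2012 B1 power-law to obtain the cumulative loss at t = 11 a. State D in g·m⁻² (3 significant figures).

carbon steel: temperature factor f = +0.150·(-10.5) = -1.5750
  SO₂ term: 1.77·47.7^0.52·exp(0.02·84-1.5750) = 14.67
  Sd branch = 0.102·Sd^0.62·e^(0.033·RH+0.04·T) = 66.22 μm/a
  r_corr = 14.67 + 66.22 = 80.89 μm/a
Power-law: D(11) = r_corr · 11^0.523
  D(11) = 80.89 × 11^0.523 = 80.89 × 3.505 = 283.5 μm
  Mass loss = 283.5 μm × 7.85 g/cm³ = 2225 g·m⁻²

D(11) = 2.23e+03 g·m⁻²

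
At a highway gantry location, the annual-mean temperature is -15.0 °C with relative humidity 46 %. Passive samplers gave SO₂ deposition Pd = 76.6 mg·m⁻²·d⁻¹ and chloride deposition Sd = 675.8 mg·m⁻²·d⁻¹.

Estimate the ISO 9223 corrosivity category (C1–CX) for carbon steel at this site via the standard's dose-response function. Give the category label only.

carbon steel: temperature factor f = +0.150·(-25.0) = -3.7500
  SO₂ term: 1.77·76.6^0.52·exp(0.02·46-3.7500) = 0.9971
  Sd branch = 0.102·Sd^0.62·e^(0.033·RH+0.04·T) = 14.51 μm/a
  r_corr = 0.9971 + 14.51 = 15.51 μm/a
ISO 9223 Table 2 (carbon steel): 1.3 < 15.5 ≤ 25 μm/a ⇒ C2

C2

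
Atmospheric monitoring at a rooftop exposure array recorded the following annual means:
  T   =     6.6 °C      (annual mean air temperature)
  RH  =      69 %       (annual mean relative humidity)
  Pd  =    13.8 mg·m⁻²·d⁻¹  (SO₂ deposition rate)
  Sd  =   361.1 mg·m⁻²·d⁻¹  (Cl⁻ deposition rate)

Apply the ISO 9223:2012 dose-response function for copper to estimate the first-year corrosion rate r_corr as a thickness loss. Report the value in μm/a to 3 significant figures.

copper: T≤10 °C ⇒ hinge +0.126·(6.6−10) = -0.4284
  Pd branch = 0.0053·Pd^0.26·e^(0.059·RH+f) = 0.4005 μm/a
  Cl⁻ term: 0.01025·361.1^0.27·exp(0.036·69+0.049·6.6) = 0.8328
  r_corr = 0.4005 + 0.8328 = 1.233 μm/a

r_corr = 1.23 μm/a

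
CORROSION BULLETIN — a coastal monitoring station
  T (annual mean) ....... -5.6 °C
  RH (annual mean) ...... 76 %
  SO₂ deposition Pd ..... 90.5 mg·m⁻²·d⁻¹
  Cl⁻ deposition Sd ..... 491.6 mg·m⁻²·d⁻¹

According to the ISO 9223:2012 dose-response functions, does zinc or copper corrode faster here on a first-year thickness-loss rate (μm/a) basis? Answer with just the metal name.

zinc: temperature factor f = +0.038·(-15.6) = -0.5928
  sulphur-dioxide contribution → 1.707 μm/a
  chloride contribution → 0.6833 μm/a
  ⇒ r_corr(zinc) = 2.391 μm/a
copper: T≤10 °C ⇒ hinge +0.126·(-5.6−10) = -1.9656
  sulphur-dioxide contribution → 0.2122 μm/a
  chloride contribution → 0.6405 μm/a
  total first-year rate 0.8527 μm/a
Ordering by μm/a: zinc (2.39) > copper (0.853)

zinc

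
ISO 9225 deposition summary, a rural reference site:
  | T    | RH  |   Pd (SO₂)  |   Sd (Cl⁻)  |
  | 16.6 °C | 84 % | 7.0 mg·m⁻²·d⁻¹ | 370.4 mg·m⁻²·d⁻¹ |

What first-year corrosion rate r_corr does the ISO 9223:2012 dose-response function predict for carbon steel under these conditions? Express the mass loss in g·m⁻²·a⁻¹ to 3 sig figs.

r_corr = 1.12e+03 g·m⁻²·a⁻¹

carbon steel: f(T) = -0.054·(T−10) [T>10 °C] = -0.3564
  SO₂ term: 1.77·7.0^0.52·exp(0.02·84-0.3564) = 18.29
  Sd branch = 0.102·Sd^0.62·e^(0.033·RH+0.04·T) = 124 μm/a
  r_corr = 18.29 + 124 = 142.3 μm/a
Convert to mass loss: 142.3 μm/a × 7.85 g/cm³ = 1117 g·m⁻²·a⁻¹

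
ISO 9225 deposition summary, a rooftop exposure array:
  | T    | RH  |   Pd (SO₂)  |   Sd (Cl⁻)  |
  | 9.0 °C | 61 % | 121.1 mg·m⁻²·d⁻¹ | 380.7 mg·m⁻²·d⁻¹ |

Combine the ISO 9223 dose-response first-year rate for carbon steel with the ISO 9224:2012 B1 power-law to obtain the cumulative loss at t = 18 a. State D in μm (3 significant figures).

D(18) = 481 μm

carbon steel: f(T) = +0.150·(T−10) [T≤10 °C] = -0.1500
  SO₂ term: 1.77·121.1^0.52·exp(0.02·61-0.1500) = 62.5
  Sd branch = 0.102·Sd^0.62·e^(0.033·RH+0.04·T) = 43.57 μm/a
  sum: 62.5 + 43.57 → r_corr = 106.1 μm/a
Long-term exponent b (ISO 9224 Table 2, B1) = 0.523
  D(18) = 106.1 × 18^0.523 = 106.1 × 4.534 = 480.9 μm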